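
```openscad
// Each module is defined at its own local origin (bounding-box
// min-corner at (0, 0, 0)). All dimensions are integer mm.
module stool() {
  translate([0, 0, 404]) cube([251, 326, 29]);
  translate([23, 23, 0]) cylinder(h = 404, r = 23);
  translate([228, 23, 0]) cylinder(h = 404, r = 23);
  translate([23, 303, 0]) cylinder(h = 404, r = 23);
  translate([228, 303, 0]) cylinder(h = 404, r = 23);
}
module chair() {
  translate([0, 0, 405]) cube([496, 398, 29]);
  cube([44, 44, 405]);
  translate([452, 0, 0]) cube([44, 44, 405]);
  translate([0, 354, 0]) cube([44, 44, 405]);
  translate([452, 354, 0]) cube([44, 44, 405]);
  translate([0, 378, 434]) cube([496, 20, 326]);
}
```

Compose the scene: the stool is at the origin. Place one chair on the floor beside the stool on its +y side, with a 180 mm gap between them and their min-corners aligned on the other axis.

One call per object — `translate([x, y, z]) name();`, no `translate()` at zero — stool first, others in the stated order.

stool();
translate([0, 506, 0]) chair();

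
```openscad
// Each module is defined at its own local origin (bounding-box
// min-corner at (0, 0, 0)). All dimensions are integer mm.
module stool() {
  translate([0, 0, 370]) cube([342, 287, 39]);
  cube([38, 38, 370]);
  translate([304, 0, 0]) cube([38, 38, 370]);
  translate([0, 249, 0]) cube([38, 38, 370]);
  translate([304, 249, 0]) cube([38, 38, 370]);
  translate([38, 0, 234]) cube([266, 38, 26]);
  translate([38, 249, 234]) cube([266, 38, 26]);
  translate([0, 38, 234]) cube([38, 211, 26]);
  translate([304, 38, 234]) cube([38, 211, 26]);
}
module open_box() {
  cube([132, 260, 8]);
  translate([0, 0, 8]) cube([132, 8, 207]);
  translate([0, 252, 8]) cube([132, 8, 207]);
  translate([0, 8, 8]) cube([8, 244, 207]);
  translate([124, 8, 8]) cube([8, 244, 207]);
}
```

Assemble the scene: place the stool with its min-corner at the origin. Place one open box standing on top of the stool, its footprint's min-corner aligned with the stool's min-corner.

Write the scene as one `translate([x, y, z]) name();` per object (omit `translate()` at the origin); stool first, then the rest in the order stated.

stool();
translate([0, 0, 409]) open_box();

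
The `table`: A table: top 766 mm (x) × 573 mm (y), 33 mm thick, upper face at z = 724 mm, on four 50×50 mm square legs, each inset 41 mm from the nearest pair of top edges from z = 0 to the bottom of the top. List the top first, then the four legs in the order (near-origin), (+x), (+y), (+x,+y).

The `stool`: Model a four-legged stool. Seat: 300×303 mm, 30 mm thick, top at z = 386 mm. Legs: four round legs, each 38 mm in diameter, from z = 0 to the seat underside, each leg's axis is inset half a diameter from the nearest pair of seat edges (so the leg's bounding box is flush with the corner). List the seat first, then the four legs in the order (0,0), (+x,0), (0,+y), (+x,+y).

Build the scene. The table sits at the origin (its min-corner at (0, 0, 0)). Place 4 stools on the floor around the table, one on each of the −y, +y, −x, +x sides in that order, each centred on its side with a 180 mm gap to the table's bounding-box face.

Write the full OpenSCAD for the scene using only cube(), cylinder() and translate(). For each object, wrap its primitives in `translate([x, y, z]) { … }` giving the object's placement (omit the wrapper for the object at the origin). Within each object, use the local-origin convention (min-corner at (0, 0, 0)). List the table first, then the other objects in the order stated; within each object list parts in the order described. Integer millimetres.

translate([0, 0, 691]) cube([766, 573, 33]);
translate([41, 41, 0]) cube([50, 50, 691]);
translate([675, 41, 0]) cube([50, 50, 691]);
translate([41, 482, 0]) cube([50, 50, 691]);
translate([675, 482, 0]) cube([50, 50, 691]);
translate([233, -483, 0]) {
  translate([0, 0, 356]) cube([300, 303, 30]);
  translate([19, 19, 0]) cylinder(h = 356, r = 19);
  translate([281, 19, 0]) cylinder(h = 356, r = 19);
  translate([19, 284, 0]) cylinder(h = 356, r = 19);
  translate([281, 284, 0]) cylinder(h = 356, r = 19);
}
translate([233, 753, 0]) {
  translate([0, 0, 356]) cube([300, 303, 30]);
  translate([19, 19, 0]) cylinder(h = 356, r = 19);
  translate([281, 19, 0]) cylinder(h = 356, r = 19);
  translate([19, 284, 0]) cylinder(h = 356, r = 19);
  translate([281, 284, 0]) cylinder(h = 356, r = 19);
}
translate([-480, 135, 0]) {
  translate([0, 0, 356]) cube([300, 303, 30]);
  translate([19, 19, 0]) cylinder(h = 356, r = 19);
  translate([281, 19, 0]) cylinder(h = 356, r = 19);
  translate([19, 284, 0]) cylinder(h = 356, r = 19);
  translate([281, 284, 0]) cylinder(h = 356, r = 19);
}
translate([946, 135, 0]) {
  translate([0, 0, 356]) cube([300, 303, 30]);
  translate([19, 19, 0]) cylinder(h = 356, r = 19);
  translate([281, 19, 0]) cylinder(h = 356, r = 19);
  translate([19, 284, 0]) cylinder(h = 356, r = 19);
  translate([281, 284, 0]) cylinder(h = 356, r = 19);
}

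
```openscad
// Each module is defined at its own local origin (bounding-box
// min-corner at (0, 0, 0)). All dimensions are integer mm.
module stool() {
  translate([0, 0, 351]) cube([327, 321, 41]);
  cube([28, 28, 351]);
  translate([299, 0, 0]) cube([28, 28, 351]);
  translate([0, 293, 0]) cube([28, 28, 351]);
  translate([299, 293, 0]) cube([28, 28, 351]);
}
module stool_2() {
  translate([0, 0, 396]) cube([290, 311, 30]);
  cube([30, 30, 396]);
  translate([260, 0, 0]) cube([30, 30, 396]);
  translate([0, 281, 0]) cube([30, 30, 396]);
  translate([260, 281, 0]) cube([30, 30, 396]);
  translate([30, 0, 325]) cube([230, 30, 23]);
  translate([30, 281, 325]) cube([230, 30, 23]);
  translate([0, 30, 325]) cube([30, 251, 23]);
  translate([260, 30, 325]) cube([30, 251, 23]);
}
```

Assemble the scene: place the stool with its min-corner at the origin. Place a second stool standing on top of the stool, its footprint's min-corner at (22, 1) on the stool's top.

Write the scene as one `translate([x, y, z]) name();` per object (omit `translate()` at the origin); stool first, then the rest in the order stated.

stool();
translate([22, 1, 392]) stool_2();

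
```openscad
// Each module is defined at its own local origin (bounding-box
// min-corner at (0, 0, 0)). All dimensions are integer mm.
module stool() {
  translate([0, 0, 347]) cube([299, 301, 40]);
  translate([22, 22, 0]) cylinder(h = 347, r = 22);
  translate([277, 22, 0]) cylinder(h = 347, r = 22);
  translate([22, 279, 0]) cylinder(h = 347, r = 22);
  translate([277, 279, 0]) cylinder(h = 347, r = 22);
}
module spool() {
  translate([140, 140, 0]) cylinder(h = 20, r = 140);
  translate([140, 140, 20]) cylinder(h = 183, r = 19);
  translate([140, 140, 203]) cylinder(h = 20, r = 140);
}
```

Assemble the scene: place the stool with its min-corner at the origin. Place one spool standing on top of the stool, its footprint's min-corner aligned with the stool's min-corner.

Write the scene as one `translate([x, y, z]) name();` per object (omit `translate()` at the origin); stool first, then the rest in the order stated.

stool();
translate([0, 0, 387]) spool();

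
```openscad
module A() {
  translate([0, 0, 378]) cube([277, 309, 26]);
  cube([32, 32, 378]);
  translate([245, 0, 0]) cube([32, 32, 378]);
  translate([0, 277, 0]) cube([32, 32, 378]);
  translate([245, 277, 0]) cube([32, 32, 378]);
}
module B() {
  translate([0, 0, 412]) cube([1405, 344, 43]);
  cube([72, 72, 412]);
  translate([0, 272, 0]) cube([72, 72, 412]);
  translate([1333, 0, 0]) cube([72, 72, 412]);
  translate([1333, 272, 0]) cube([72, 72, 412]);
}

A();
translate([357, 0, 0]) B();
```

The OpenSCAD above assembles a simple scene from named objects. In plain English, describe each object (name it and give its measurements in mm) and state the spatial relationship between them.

A is a four-legged stool. The seat is a 277×309×26 mm slab whose top surface is at z = 404 mm; four square legs, each 32×32 mm in cross-section, run from the floor (z = 0) to the underside of the seat, each flush with a corner of the seat.

B is a bench: a 1405×344 mm seat slab, 43 mm thick, top at z = 455 mm, on four 72×72 mm square legs flush with the seat corners and standing on z = 0.

The bench is on the floor beside the stool on its +x side.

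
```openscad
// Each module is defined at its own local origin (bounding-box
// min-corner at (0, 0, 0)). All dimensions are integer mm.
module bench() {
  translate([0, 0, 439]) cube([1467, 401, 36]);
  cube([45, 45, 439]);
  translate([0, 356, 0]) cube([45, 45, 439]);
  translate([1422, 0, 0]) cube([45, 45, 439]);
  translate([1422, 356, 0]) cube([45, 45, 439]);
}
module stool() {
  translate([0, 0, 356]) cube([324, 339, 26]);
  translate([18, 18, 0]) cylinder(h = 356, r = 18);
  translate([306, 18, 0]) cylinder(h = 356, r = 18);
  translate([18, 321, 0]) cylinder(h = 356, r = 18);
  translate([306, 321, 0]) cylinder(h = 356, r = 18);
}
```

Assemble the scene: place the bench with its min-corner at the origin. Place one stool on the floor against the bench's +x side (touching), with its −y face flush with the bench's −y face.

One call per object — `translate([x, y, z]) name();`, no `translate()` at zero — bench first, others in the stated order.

bench();
translate([1467, 0, 0]) stool();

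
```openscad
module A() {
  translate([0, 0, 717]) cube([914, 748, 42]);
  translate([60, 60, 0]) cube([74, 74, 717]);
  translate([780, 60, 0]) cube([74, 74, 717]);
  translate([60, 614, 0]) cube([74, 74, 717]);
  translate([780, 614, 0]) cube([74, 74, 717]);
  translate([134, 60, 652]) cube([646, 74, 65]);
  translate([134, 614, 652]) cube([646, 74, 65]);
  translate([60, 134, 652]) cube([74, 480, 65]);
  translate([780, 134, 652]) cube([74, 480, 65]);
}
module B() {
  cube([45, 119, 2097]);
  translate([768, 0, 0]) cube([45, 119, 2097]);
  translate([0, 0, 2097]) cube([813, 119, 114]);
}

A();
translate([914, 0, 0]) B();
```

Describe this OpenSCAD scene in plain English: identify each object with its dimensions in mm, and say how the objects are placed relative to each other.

A is a table with a 914×748 mm rectangular top, 42 mm thick, top surface at z = 759 mm, supported by four 74×74 mm square legs, each inset 60 mm from the nearest pair of top edges, running from the floor. Four apron rails, 74 mm thick and 65 mm tall, run between adjacent legs with their top edges flush with the underside of the top and their outer faces flush with the legs' outer faces.

B is a rectangular door frame: two vertical jambs of 45×119 mm section, 2097 mm tall, with a clear opening 723 mm wide between their inner faces. A header 114 mm tall and 119 mm deep lies on top of the jambs and spans the full outside width.

The door frame is against the table's +x side, with their −y faces flush.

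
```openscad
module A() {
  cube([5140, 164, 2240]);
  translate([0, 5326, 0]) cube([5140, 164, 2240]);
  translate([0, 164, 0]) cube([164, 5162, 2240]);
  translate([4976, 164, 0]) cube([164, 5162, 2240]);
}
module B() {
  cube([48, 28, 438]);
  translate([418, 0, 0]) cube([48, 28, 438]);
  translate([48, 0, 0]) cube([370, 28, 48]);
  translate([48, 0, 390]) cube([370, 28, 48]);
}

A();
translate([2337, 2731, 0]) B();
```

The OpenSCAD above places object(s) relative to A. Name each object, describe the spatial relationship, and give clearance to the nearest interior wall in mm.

A is a house frame. B is a picture frame. The picture frame sits inside the house frame, centred. The clearance to the nearest interior wall is 2173 mm.

Clearances: x = 2173, y = 2567; minimum 2173 mm.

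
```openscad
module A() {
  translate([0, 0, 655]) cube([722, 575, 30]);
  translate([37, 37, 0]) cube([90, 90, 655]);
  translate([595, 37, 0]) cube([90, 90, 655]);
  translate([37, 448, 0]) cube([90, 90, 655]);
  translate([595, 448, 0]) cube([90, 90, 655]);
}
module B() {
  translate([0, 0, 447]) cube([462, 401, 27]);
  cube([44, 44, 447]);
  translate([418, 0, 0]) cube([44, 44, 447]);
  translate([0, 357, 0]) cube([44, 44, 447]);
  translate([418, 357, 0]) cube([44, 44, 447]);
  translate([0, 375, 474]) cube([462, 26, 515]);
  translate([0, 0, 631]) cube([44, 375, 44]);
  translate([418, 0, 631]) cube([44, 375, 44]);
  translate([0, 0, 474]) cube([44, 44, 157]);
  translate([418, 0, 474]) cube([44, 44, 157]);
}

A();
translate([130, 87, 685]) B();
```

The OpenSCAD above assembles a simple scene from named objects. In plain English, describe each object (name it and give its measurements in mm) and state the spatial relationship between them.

A is a table: top 722 mm (x) × 575 mm (y), 30 mm thick, upper face at z = 685 mm, on four 90×90 mm square legs, each inset 37 mm from the nearest pair of top edges, running from z = 0 to the bottom of the top.

B is a chair: 462×401 mm seat, 27 mm thick, top at z = 474 mm, on four 44 mm square corner legs flush with the seat edges. A 26 mm thick backrest slab spans the full seat width, extending 515 mm above the seat top, its back face flush with the seat's +y edge. Two armrests of 44×44 mm section run along each side from the seat's front edge to the front of the backrest, top faces 201 mm above the seat top and outer faces flush with the seat's x-edges; a 44×44 mm post under the front of each armrest stands on the seat at the front corner.

The chair is on top of the table, centred.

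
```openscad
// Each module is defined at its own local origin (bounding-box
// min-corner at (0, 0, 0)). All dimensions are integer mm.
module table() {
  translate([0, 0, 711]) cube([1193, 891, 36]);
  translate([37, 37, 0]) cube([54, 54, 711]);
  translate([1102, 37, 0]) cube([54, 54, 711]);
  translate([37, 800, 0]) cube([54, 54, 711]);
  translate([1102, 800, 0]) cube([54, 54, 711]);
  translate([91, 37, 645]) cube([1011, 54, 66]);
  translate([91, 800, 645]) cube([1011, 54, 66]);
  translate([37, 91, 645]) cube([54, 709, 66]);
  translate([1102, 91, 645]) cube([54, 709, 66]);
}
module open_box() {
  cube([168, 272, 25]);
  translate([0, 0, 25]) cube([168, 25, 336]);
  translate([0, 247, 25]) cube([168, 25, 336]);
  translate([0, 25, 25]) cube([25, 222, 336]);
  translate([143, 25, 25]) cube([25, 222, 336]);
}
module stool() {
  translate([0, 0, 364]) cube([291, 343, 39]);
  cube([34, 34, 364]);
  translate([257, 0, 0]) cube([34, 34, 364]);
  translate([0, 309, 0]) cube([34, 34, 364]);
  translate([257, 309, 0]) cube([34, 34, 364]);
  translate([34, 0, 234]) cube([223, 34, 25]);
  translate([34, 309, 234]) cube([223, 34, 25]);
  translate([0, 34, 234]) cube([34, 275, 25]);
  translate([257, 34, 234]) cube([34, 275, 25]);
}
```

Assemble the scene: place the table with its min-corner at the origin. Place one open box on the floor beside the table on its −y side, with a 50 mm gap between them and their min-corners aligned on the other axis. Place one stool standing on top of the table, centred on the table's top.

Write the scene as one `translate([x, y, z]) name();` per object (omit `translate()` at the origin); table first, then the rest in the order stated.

table();
translate([0, -322, 0]) open_box();
translate([451, 274, 747]) stool();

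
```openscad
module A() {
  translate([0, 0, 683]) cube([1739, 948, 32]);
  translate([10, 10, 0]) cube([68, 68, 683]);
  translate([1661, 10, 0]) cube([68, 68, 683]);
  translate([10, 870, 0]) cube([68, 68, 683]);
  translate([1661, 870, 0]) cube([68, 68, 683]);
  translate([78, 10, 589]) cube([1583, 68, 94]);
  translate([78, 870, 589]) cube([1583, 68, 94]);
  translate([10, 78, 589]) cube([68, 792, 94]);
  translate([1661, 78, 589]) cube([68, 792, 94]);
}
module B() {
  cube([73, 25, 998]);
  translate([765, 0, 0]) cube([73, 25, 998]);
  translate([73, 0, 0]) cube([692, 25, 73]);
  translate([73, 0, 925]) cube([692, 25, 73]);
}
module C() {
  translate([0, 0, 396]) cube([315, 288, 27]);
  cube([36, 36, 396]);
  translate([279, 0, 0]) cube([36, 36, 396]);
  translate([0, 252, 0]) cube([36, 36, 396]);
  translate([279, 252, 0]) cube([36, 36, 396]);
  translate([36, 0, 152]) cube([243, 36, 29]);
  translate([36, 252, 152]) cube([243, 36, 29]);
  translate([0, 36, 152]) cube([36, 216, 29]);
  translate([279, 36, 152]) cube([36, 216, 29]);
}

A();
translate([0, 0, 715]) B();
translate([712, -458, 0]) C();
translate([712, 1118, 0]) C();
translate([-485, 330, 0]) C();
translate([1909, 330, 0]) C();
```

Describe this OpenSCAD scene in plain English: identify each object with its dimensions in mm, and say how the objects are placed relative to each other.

A is a table with a 1739×948 mm rectangular top, 32 mm thick, top surface at z = 715 mm, supported by four 68×68 mm square legs, each inset 10 mm from the nearest pair of top edges, running from the floor. Four apron rails, 68 mm thick and 94 mm tall, run between adjacent legs with their top edges flush with the underside of the top and their outer faces flush with the legs' outer faces.

B is a picture frame with a 692×852 mm rectangular opening (x by z) and a uniform 73 mm border on every side. Frame depth is 25 mm along y. It is built from two vertical stiles running the full outside height and two horizontal rails spanning the gap between the stiles.

C is a four-legged stool. The seat is 315×288 mm, 27 mm thick, top at z = 423 mm. It stands on four square legs, each 36×36 mm in cross-section, from z = 0 to the seat underside, each flush with a corner of the seat. Four stretchers, 36 mm wide and 29 mm tall, connect adjacent legs with their undersides at z = 152 mm, each running between the inner faces of the legs it joins and aligned with the legs' outer faces on the other axis.

The picture frame is on top of the table. Four stools sit around the table at the −y, +y, −x, +x sides.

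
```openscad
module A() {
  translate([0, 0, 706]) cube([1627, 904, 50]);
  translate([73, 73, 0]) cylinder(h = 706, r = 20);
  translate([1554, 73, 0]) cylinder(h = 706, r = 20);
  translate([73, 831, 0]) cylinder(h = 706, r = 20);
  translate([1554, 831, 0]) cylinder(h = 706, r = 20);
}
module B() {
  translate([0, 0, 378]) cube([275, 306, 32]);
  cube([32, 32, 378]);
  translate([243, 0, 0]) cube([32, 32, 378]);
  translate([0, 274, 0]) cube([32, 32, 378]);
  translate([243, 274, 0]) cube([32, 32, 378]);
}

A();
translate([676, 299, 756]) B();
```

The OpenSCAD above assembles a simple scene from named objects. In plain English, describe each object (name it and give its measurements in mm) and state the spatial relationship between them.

A is a table with a 1627×904 mm rectangular top, 50 mm thick, top surface at z = 756 mm, supported by four round legs of 40 mm diameter, each leg's bounding box inset 53 mm from the nearest pair of top edges, running from the floor.

B is a four-legged stool. The seat is 275×306 mm, 32 mm thick, top at z = 410 mm. It stands on four square legs, each 32×32 mm in cross-section, from z = 0 to the seat underside, each flush with a corner of the seat.

The stool is on top of the table, centred.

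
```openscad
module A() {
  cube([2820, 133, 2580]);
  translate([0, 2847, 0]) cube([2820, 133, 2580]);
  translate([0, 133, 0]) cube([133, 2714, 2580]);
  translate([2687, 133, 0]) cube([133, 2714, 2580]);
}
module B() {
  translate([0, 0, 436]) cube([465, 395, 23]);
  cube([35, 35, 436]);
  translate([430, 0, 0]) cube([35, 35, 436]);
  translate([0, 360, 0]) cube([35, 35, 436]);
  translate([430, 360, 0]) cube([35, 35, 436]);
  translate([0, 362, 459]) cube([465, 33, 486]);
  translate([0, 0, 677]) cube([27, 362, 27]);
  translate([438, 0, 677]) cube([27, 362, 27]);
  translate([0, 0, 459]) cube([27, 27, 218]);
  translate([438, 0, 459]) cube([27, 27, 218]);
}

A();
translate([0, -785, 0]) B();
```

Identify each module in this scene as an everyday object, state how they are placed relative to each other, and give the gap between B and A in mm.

A is a house frame. B is a chair. The chair is on the floor beside the house frame on its −y side. The gap between the chair and the house frame is 390 mm.

The chair's nearest face is 390 mm from the house frame's −y face.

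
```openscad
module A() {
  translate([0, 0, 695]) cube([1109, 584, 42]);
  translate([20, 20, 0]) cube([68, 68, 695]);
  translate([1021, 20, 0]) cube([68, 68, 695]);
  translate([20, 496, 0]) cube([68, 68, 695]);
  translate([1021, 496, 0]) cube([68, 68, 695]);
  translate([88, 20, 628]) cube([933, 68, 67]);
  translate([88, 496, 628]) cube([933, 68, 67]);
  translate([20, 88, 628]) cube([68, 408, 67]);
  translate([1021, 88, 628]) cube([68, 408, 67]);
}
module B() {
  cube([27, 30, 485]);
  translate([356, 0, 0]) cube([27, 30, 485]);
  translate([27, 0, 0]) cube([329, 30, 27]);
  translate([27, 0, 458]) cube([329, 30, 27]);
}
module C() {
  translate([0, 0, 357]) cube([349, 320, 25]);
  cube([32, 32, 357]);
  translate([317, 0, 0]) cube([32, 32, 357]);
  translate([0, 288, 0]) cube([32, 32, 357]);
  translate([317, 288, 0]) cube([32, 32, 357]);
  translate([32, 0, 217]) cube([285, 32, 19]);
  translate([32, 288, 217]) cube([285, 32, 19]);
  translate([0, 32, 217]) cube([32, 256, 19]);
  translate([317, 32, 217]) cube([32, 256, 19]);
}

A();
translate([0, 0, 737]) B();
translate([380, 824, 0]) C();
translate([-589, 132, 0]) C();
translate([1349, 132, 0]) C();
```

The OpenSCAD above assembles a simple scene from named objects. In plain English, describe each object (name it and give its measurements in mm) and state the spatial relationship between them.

A is a table: top 1109 mm (x) × 584 mm (y), 42 mm thick, upper face at z = 737 mm, on four 68×68 mm square legs, each inset 20 mm from the nearest pair of top edges, running from z = 0 to the bottom of the top. Four apron rails, 68 mm thick and 67 mm tall, run between adjacent legs with their top edges flush with the underside of the top and their outer faces flush with the legs' outer faces.

B is a rectangular picture frame lying in the x–z plane (depth along y). The opening is 329 mm wide (x) by 431 mm tall (z), surrounded by a border 27 mm wide on all four sides. The frame is 30 mm deep and is made of two full-height vertical stiles with two horizontal rails fitted between them.

C is a four-legged stool. The seat is a 349×320×25 mm slab whose top surface is at z = 382 mm; four square legs, each 32×32 mm in cross-section, run from the floor (z = 0) to the underside of the seat, each flush with a corner of the seat. Four stretchers, 32 mm wide and 19 mm tall, connect adjacent legs with their undersides at z = 217 mm, each running between the inner faces of the legs it joins and aligned with the legs' outer faces on the other axis.

The picture frame is on top of the table. Three stools sit around the table at the +y, −x, +x sides.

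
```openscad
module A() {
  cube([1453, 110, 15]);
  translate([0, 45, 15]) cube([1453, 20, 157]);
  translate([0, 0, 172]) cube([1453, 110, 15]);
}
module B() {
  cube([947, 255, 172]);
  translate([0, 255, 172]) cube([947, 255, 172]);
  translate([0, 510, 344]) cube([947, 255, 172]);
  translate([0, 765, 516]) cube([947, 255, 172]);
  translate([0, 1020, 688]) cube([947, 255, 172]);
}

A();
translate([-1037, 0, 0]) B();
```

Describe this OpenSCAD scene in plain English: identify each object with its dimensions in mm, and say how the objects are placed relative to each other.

A is an I-beam lying along x, 1453 mm long. Overall section height 187 mm. Two flanges 110 mm wide (y) and 15 mm thick, one on the floor and one at the top; a web 20 mm thick runs between them, centred on the flange width.

B is a run of 5 identical solid stair steps. Each tread is 947×255 mm and each step block is 172 mm high. Step 1 rests on the floor; step k is offset from step 1 by (k−1)×255 mm in y and (k−1)×172 mm in z.

The staircase is on the floor beside the I-beam on its −x side.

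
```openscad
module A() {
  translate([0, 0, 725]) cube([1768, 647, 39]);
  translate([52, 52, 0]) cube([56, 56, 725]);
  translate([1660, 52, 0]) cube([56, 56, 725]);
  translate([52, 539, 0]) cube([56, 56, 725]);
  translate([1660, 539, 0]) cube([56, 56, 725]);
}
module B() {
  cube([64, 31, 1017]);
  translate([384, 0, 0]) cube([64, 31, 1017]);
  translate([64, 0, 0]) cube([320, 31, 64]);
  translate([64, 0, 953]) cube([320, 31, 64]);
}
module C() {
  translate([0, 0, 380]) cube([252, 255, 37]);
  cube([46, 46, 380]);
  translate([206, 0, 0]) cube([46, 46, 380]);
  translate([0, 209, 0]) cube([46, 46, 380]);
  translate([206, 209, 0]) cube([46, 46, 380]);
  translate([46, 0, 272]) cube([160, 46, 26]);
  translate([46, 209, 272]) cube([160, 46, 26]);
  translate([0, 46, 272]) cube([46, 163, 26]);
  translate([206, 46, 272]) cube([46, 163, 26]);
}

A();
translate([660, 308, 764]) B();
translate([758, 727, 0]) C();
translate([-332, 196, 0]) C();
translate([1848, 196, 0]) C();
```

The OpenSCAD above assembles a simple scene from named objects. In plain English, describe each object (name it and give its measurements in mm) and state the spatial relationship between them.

A is a table with a 1768×647 mm rectangular top, 39 mm thick, top surface at z = 764 mm, supported by four 56×56 mm square legs, each inset 52 mm from the nearest pair of top edges, running from the floor.

B is a picture frame with a 320×889 mm rectangular opening (x by z) and a uniform 64 mm border on every side. Frame depth is 31 mm along y. It is built from two vertical stiles running the full outside height and two horizontal rails spanning the gap between the stiles.

C is a four-legged stool. The seat is 252×255 mm, 37 mm thick, top at z = 417 mm. It stands on four square legs, each 46×46 mm in cross-section, from z = 0 to the seat underside, each flush with a corner of the seat. Four stretchers, 46 mm wide and 26 mm tall, connect adjacent legs with their undersides at z = 272 mm, each running between the inner faces of the legs it joins and aligned with the legs' outer faces on the other axis.

The picture frame is on top of the table, centred. Three stools sit around the table at the +y, −x, +x sides.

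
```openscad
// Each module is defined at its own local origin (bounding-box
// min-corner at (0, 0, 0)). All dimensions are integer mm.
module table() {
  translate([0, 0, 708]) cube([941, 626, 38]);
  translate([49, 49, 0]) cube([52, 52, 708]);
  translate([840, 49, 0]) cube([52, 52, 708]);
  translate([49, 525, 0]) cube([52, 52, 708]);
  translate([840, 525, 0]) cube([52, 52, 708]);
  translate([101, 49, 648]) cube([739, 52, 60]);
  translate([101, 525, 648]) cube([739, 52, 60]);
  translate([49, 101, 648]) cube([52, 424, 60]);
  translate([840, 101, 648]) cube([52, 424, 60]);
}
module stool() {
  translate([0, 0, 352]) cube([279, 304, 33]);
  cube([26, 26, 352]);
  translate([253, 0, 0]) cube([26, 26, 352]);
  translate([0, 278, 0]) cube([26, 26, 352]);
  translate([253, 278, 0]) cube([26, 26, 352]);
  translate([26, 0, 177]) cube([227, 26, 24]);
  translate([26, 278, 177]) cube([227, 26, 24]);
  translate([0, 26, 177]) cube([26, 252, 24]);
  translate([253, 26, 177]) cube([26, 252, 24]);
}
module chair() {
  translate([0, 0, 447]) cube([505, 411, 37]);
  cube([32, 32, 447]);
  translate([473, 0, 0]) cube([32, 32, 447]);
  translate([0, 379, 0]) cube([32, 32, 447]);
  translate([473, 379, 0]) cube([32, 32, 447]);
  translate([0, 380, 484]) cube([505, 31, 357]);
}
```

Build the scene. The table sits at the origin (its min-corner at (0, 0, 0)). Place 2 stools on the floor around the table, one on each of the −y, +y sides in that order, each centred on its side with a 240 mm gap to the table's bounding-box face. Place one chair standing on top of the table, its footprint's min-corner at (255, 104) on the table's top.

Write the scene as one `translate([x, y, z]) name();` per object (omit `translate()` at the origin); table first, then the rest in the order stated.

table();
translate([331, -544, 0]) stool();
translate([331, 866, 0]) stool();
translate([255, 104, 746]) chair();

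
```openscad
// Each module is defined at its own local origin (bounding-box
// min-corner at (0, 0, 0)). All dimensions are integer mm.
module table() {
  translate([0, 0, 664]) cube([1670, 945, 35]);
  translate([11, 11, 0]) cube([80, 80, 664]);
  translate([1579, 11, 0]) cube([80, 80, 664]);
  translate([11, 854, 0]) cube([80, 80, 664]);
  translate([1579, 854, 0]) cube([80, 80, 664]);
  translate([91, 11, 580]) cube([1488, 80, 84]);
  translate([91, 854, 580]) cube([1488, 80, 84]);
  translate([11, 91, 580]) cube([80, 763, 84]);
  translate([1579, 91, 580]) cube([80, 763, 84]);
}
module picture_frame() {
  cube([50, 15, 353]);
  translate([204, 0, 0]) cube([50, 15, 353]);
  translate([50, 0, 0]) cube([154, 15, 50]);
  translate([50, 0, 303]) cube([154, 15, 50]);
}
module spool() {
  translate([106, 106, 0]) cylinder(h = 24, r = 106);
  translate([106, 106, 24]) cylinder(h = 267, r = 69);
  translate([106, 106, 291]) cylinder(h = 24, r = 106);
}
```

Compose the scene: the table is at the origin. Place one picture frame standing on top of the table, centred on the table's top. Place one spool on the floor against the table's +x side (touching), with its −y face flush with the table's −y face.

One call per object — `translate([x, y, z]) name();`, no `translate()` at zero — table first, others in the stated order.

table();
translate([708, 465, 699]) picture_frame();
translate([1670, 0, 0]) spool();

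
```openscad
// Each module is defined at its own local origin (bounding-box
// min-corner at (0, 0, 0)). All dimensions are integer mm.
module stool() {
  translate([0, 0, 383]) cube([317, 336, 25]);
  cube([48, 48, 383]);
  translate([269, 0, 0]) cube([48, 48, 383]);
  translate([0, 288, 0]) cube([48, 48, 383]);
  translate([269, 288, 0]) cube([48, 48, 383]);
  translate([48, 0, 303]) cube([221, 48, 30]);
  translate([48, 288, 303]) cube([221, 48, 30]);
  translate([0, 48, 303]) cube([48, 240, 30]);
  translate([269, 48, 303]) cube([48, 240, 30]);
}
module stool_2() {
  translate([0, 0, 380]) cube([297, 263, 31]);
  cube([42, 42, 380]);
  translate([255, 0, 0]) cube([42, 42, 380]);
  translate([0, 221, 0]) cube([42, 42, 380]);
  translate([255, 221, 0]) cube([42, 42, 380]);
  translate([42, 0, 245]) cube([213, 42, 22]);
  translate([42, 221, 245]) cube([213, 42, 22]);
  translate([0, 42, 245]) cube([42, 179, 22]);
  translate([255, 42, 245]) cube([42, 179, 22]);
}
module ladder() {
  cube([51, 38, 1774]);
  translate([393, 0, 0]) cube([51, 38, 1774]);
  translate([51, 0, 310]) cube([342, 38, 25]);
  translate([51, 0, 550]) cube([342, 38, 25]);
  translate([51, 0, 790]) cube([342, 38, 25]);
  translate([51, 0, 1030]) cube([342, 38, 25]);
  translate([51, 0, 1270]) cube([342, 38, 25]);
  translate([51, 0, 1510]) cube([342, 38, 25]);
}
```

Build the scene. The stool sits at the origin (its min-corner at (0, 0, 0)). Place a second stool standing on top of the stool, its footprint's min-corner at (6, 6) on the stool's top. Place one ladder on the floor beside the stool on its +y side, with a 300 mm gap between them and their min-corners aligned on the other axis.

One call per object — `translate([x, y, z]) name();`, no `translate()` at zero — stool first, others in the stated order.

stool();
translate([6, 6, 408]) stool_2();
translate([0, 636, 0]) ladder();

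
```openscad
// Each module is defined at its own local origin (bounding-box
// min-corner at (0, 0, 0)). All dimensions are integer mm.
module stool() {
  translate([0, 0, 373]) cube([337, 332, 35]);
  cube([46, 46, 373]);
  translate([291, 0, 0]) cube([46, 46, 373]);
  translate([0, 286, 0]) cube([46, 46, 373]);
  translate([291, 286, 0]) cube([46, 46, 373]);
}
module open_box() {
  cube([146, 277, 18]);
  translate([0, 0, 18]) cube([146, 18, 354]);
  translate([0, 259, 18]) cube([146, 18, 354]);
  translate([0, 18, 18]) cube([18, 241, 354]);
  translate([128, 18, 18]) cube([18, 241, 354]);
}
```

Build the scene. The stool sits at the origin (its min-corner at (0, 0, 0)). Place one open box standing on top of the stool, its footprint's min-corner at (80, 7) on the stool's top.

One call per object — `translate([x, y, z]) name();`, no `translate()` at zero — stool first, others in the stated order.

stool();
translate([80, 7, 408]) open_box();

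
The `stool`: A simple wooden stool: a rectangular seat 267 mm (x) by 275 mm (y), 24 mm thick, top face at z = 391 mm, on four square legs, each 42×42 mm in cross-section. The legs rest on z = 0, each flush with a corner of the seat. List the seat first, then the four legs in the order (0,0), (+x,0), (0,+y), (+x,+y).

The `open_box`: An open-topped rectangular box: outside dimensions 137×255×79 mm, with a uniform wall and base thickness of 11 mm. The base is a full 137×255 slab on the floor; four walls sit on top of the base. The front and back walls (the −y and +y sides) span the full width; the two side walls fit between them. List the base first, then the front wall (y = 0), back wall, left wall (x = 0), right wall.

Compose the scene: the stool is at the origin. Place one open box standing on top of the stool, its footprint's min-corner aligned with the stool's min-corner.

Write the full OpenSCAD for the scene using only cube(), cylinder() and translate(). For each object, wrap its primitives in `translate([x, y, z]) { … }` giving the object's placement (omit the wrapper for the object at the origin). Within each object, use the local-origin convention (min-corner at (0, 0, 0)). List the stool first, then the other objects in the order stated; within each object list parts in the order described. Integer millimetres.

translate([0, 0, 367]) cube([267, 275, 24]);
cube([42, 42, 367]);
translate([225, 0, 0]) cube([42, 42, 367]);
translate([0, 233, 0]) cube([42, 42, 367]);
translate([225, 233, 0]) cube([42, 42, 367]);
translate([0, 0, 391]) {
  cube([137, 255, 11]);
  translate([0, 0, 11]) cube([137, 11, 68]);
  translate([0, 244, 11]) cube([137, 11, 68]);
  translate([0, 11, 11]) cube([11, 233, 68]);
  translate([126, 11, 11]) cube([11, 233, 68]);
}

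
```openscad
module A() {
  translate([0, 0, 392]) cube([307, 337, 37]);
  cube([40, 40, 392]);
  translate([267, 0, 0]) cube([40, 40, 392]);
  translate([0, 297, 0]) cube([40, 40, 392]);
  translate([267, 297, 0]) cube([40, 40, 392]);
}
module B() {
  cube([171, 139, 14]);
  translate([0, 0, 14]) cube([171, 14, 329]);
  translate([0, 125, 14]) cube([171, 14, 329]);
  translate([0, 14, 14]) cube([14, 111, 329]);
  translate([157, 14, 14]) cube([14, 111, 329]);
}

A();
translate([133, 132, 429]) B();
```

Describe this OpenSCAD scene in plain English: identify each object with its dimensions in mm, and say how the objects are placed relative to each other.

A is a four-legged stool. The seat is 307×337 mm, 37 mm thick, top at z = 429 mm. It stands on four square legs, each 40×40 mm in cross-section, from z = 0 to the seat underside, each flush with a corner of the seat.

B is an open-topped rectangular box: outside dimensions 171×139×343 mm, with a uniform wall and base thickness of 14 mm. The base is a full 171×139 slab on the floor; four walls sit on top of the base. The front and back walls (the −y and +y sides) span the full width; the two side walls fit between them.

The open box is on top of the stool.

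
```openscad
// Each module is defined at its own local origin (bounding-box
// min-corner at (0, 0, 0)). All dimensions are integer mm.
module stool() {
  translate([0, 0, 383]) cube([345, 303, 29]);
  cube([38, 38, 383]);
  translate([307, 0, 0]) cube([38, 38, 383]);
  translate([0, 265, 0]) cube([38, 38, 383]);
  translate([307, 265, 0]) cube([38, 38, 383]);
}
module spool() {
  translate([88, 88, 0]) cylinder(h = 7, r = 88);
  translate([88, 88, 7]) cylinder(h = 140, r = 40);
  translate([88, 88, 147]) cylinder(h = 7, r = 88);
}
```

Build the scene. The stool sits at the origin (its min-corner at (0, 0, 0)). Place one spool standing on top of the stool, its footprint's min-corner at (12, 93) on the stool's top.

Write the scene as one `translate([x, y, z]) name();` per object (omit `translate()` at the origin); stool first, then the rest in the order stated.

stool();
translate([12, 93, 412]) spool();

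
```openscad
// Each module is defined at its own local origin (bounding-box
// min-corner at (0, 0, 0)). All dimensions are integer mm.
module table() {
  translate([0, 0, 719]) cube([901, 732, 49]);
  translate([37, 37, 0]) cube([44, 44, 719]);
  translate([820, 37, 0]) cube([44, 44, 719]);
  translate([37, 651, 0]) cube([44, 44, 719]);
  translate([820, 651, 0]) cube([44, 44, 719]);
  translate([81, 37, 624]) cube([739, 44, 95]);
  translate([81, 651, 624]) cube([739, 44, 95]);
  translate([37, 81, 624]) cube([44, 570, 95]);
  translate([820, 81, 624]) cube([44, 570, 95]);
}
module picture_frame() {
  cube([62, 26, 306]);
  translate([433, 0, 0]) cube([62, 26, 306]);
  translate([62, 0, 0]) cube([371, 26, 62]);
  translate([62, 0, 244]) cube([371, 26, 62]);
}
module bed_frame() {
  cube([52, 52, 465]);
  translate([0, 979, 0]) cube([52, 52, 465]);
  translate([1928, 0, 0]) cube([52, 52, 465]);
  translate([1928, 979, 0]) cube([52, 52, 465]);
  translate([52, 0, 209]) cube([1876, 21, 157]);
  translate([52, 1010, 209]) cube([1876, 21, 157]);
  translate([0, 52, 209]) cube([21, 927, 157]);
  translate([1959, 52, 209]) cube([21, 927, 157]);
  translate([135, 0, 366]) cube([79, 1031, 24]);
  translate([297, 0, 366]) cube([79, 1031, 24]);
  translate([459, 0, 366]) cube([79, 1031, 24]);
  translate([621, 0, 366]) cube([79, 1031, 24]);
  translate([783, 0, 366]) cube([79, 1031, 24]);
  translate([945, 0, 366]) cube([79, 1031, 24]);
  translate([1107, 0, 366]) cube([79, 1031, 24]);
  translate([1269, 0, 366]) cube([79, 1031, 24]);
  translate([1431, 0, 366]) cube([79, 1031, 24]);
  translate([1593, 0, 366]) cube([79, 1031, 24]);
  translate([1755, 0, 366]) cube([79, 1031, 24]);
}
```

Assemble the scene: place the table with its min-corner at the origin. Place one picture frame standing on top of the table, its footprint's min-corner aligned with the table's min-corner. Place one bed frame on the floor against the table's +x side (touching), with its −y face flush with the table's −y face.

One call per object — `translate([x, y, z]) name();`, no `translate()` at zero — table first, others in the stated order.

table();
translate([0, 0, 768]) picture_frame();
translate([901, 0, 0]) bed_frame();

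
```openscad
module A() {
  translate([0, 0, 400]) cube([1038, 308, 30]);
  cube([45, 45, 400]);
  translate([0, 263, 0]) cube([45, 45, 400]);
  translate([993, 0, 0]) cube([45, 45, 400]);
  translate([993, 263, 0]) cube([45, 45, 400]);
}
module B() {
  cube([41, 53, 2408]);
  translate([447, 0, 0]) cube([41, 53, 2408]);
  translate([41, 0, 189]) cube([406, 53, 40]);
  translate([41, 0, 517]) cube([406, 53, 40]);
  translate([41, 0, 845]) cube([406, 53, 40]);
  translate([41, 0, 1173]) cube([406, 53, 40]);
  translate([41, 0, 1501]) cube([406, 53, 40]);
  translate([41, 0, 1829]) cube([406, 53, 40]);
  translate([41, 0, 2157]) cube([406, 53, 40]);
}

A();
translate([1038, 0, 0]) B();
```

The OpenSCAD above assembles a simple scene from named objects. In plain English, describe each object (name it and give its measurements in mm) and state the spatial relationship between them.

A is a long wooden bench with a 1038 mm (x) × 308 mm (y) seat, 30 mm thick, its top surface 430 mm above the floor. Four 45 mm square legs at the seat corners, flush with the edges, run from z = 0 to the seat underside.

B is a straight ladder. Two 41×53 mm vertical rails, 2408 mm tall, stand 488 mm apart (outside-to-outside) with their front faces coplanar on the −y side. 7 rungs, each 53 mm deep and 40 mm tall, span between the inner faces of the rails, front faces flush with the rails. The lowest rung's underside is at z = 189 mm and rungs are spaced 328 mm apart (underside to underside).

The ladder is against the bench's +x side, with their −y faces flush.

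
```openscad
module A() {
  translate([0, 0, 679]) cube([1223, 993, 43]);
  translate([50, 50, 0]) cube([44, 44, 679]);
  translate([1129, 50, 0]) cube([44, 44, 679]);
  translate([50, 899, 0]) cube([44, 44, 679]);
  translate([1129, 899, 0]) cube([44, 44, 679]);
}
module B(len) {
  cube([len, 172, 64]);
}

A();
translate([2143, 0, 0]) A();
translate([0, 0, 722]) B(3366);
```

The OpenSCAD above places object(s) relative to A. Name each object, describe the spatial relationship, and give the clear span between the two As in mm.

Second table starts at x = 2143; first ends at x = 1223; clear span = 2143 − 1223 = 920 mm.

A is a table. B is a beam. A beam spans the tops of two tables. The clear span between the two tables is 920 mm.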